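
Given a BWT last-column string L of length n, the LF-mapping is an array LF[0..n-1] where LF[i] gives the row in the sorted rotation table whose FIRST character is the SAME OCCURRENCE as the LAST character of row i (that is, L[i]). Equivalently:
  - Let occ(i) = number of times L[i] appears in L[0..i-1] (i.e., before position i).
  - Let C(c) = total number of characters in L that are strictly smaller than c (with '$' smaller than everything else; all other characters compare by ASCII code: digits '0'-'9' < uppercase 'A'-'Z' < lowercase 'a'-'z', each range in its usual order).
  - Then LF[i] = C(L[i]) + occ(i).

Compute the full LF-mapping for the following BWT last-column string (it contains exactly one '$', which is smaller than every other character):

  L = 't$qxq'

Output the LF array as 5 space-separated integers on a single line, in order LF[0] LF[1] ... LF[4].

Char counts: '$':1, 'q':2, 't':1, 'x':1
C (first-col start): C('$')=0, C('q')=1, C('t')=3, C('x')=4
L[0]='t': occ=0, LF[0]=C('t')+0=3+0=3
L[1]='$': occ=0, LF[1]=C('$')+0=0+0=0
L[2]='q': occ=0, LF[2]=C('q')+0=1+0=1
L[3]='x': occ=0, LF[3]=C('x')+0=4+0=4
L[4]='q': occ=1, LF[4]=C('q')+1=1+1=2

Answer: 3 0 1 4 2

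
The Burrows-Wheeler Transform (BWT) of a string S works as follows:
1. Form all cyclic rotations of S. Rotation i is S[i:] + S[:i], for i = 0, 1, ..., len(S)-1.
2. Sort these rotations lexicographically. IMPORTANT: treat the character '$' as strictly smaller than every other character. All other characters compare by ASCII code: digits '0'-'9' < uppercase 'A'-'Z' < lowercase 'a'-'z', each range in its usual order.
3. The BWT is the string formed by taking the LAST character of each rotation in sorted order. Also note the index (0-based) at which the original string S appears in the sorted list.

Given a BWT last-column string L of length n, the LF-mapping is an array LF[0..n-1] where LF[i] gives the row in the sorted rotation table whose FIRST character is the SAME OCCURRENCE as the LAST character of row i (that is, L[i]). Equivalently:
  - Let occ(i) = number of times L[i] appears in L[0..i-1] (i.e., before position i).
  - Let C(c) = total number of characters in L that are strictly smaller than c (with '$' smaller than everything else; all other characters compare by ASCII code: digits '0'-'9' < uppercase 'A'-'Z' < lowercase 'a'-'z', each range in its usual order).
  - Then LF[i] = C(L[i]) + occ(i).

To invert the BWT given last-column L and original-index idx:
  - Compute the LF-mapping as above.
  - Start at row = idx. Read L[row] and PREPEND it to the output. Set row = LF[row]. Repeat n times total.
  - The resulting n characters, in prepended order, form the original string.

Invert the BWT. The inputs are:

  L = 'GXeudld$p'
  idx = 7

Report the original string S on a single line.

Answer: puddleXG$

Derivation:
LF mapping: 1 2 5 8 3 6 4 0 7
Walk LF starting at row 7, prepending L[row]:
  step 1: row=7, L[7]='$', prepend. Next row=LF[7]=0
  step 2: row=0, L[0]='G', prepend. Next row=LF[0]=1
  step 3: row=1, L[1]='X', prepend. Next row=LF[1]=2
  step 4: row=2, L[2]='e', prepend. Next row=LF[2]=5
  step 5: row=5, L[5]='l', prepend. Next row=LF[5]=6
  step 6: row=6, L[6]='d', prepend. Next row=LF[6]=4
  step 7: row=4, L[4]='d', prepend. Next row=LF[4]=3
  step 8: row=3, L[3]='u', prepend. Next row=LF[3]=8
  step 9: row=8, L[8]='p', prepend. Next row=LF[8]=7
Reversed output: puddleXG$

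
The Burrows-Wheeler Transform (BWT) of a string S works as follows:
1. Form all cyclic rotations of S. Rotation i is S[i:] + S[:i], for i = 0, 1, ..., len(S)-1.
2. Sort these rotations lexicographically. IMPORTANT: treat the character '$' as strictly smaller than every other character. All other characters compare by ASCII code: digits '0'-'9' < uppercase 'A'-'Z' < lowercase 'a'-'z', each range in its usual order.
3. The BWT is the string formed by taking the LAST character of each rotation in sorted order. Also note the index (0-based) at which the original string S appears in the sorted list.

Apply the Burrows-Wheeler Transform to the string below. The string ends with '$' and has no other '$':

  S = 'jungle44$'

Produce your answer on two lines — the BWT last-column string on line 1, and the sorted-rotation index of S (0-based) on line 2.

Answer: 44eln$guj
5

Derivation:
All 9 rotations (rotation i = S[i:]+S[:i]):
  rot[0] = jungle44$
  rot[1] = ungle44$j
  rot[2] = ngle44$ju
  rot[3] = gle44$jun
  rot[4] = le44$jung
  rot[5] = e44$jungl
  rot[6] = 44$jungle
  rot[7] = 4$jungle4
  rot[8] = $jungle44
Sorted (with $ < everything):
  sorted[0] = $jungle44  (last char: '4')
  sorted[1] = 4$jungle4  (last char: '4')
  sorted[2] = 44$jungle  (last char: 'e')
  sorted[3] = e44$jungl  (last char: 'l')
  sorted[4] = gle44$jun  (last char: 'n')
  sorted[5] = jungle44$  (last char: '$')
  sorted[6] = le44$jung  (last char: 'g')
  sorted[7] = ngle44$ju  (last char: 'u')
  sorted[8] = ungle44$j  (last char: 'j')
Last column: 44eln$guj
Original string S is at sorted index 5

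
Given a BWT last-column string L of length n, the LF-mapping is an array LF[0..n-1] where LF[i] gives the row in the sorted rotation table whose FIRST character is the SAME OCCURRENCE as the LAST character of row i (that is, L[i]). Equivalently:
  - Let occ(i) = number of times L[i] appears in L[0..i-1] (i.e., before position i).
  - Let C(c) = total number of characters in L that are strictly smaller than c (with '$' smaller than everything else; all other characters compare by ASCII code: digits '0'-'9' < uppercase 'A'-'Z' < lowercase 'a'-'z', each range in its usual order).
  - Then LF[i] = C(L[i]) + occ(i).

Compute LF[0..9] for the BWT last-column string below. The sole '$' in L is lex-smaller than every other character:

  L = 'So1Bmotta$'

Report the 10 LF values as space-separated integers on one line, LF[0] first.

Answer: 3 6 1 2 5 7 8 9 4 0

Derivation:
Char counts: '$':1, '1':1, 'B':1, 'S':1, 'a':1, 'm':1, 'o':2, 't':2
C (first-col start): C('$')=0, C('1')=1, C('B')=2, C('S')=3, C('a')=4, C('m')=5, C('o')=6, C('t')=8
L[0]='S': occ=0, LF[0]=C('S')+0=3+0=3
L[1]='o': occ=0, LF[1]=C('o')+0=6+0=6
L[2]='1': occ=0, LF[2]=C('1')+0=1+0=1
L[3]='B': occ=0, LF[3]=C('B')+0=2+0=2
L[4]='m': occ=0, LF[4]=C('m')+0=5+0=5
L[5]='o': occ=1, LF[5]=C('o')+1=6+1=7
L[6]='t': occ=0, LF[6]=C('t')+0=8+0=8
L[7]='t': occ=1, LF[7]=C('t')+1=8+1=9
L[8]='a': occ=0, LF[8]=C('a')+0=4+0=4
L[9]='$': occ=0, LF[9]=C('$')+0=0+0=0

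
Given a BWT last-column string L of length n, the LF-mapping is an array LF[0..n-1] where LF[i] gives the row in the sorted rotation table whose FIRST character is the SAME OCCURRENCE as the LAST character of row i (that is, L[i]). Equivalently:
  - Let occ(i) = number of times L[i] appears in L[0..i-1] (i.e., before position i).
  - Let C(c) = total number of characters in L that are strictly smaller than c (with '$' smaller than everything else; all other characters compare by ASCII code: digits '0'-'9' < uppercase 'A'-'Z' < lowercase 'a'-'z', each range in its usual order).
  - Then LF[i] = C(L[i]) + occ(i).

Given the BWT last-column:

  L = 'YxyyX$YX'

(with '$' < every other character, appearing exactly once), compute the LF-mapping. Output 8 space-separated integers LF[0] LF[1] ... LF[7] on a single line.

Char counts: '$':1, 'X':2, 'Y':2, 'x':1, 'y':2
C (first-col start): C('$')=0, C('X')=1, C('Y')=3, C('x')=5, C('y')=6
L[0]='Y': occ=0, LF[0]=C('Y')+0=3+0=3
L[1]='x': occ=0, LF[1]=C('x')+0=5+0=5
L[2]='y': occ=0, LF[2]=C('y')+0=6+0=6
L[3]='y': occ=1, LF[3]=C('y')+1=6+1=7
L[4]='X': occ=0, LF[4]=C('X')+0=1+0=1
L[5]='$': occ=0, LF[5]=C('$')+0=0+0=0
L[6]='Y': occ=1, LF[6]=C('Y')+1=3+1=4
L[7]='X': occ=1, LF[7]=C('X')+1=1+1=2

Answer: 3 5 6 7 1 0 4 2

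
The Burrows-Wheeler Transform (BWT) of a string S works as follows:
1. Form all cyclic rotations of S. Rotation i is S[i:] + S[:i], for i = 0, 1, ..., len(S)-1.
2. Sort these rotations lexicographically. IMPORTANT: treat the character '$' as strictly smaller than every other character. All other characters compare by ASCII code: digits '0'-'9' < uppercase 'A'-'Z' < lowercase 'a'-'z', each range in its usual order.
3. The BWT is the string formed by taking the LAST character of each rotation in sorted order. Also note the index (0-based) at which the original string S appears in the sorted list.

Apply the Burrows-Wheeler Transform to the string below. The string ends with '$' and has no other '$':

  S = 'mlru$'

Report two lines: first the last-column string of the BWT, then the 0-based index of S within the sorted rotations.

All 5 rotations (rotation i = S[i:]+S[:i]):
  rot[0] = mlru$
  rot[1] = lru$m
  rot[2] = ru$ml
  rot[3] = u$mlr
  rot[4] = $mlru
Sorted (with $ < everything):
  sorted[0] = $mlru  (last char: 'u')
  sorted[1] = lru$m  (last char: 'm')
  sorted[2] = mlru$  (last char: '$')
  sorted[3] = ru$ml  (last char: 'l')
  sorted[4] = u$mlr  (last char: 'r')
Last column: um$lr
Original string S is at sorted index 2

Answer: um$lr
2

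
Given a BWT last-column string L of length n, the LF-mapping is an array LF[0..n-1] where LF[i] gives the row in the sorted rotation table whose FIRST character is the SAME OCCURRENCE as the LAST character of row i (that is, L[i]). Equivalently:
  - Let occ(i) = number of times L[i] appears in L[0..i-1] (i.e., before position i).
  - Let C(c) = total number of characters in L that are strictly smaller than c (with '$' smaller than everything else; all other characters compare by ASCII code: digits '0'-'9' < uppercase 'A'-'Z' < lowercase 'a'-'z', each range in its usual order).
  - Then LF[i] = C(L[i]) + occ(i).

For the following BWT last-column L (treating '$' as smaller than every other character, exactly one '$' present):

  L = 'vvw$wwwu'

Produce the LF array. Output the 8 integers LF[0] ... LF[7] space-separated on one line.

Answer: 2 3 4 0 5 6 7 1

Derivation:
Char counts: '$':1, 'u':1, 'v':2, 'w':4
C (first-col start): C('$')=0, C('u')=1, C('v')=2, C('w')=4
L[0]='v': occ=0, LF[0]=C('v')+0=2+0=2
L[1]='v': occ=1, LF[1]=C('v')+1=2+1=3
L[2]='w': occ=0, LF[2]=C('w')+0=4+0=4
L[3]='$': occ=0, LF[3]=C('$')+0=0+0=0
L[4]='w': occ=1, LF[4]=C('w')+1=4+1=5
L[5]='w': occ=2, LF[5]=C('w')+2=4+2=6
L[6]='w': occ=3, LF[6]=C('w')+3=4+3=7
L[7]='u': occ=0, LF[7]=C('u')+0=1+0=1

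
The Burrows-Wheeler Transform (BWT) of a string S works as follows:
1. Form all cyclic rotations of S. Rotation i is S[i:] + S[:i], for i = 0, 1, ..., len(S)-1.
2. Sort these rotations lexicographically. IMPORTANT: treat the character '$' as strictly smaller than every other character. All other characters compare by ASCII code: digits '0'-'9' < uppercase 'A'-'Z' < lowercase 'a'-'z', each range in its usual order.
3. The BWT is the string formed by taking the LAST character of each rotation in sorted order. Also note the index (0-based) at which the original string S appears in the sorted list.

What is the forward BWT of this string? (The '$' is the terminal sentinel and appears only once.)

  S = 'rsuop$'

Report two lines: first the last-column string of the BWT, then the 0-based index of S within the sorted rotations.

Answer: puo$rs
3

Derivation:
All 6 rotations (rotation i = S[i:]+S[:i]):
  rot[0] = rsuop$
  rot[1] = suop$r
  rot[2] = uop$rs
  rot[3] = op$rsu
  rot[4] = p$rsuo
  rot[5] = $rsuop
Sorted (with $ < everything):
  sorted[0] = $rsuop  (last char: 'p')
  sorted[1] = op$rsu  (last char: 'u')
  sorted[2] = p$rsuo  (last char: 'o')
  sorted[3] = rsuop$  (last char: '$')
  sorted[4] = suop$r  (last char: 'r')
  sorted[5] = uop$rs  (last char: 's')
Last column: puo$rs
Original string S is at sorted index 3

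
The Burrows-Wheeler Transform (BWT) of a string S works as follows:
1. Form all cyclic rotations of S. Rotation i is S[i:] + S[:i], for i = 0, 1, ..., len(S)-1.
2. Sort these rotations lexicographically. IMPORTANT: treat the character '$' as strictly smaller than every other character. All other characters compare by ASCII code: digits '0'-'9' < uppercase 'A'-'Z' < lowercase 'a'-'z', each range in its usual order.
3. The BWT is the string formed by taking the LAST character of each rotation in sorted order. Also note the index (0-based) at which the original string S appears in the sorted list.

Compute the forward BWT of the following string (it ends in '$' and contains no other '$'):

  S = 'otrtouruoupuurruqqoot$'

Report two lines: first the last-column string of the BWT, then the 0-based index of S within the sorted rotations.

All 22 rotations (rotation i = S[i:]+S[:i]):
  rot[0] = otrtouruoupuurruqqoot$
  rot[1] = trtouruoupuurruqqoot$o
  rot[2] = rtouruoupuurruqqoot$ot
  rot[3] = touruoupuurruqqoot$otr
  rot[4] = ouruoupuurruqqoot$otrt
  rot[5] = uruoupuurruqqoot$otrto
  rot[6] = ruoupuurruqqoot$otrtou
  rot[7] = uoupuurruqqoot$otrtour
  rot[8] = oupuurruqqoot$otrtouru
  rot[9] = upuurruqqoot$otrtouruo
  rot[10] = puurruqqoot$otrtouruou
  rot[11] = uurruqqoot$otrtouruoup
  rot[12] = urruqqoot$otrtouruoupu
  rot[13] = rruqqoot$otrtouruoupuu
  rot[14] = ruqqoot$otrtouruoupuur
  rot[15] = uqqoot$otrtouruoupuurr
  rot[16] = qqoot$otrtouruoupuurru
  rot[17] = qoot$otrtouruoupuurruq
  rot[18] = oot$otrtouruoupuurruqq
  rot[19] = ot$otrtouruoupuurruqqo
  rot[20] = t$otrtouruoupuurruqqoo
  rot[21] = $otrtouruoupuurruqqoot
Sorted (with $ < everything):
  sorted[0] = $otrtouruoupuurruqqoot  (last char: 't')
  sorted[1] = oot$otrtouruoupuurruqq  (last char: 'q')
  sorted[2] = ot$otrtouruoupuurruqqo  (last char: 'o')
  sorted[3] = otrtouruoupuurruqqoot$  (last char: '$')
  sorted[4] = oupuurruqqoot$otrtouru  (last char: 'u')
  sorted[5] = ouruoupuurruqqoot$otrt  (last char: 't')
  sorted[6] = puurruqqoot$otrtouruou  (last char: 'u')
  sorted[7] = qoot$otrtouruoupuurruq  (last char: 'q')
  sorted[8] = qqoot$otrtouruoupuurru  (last char: 'u')
  sorted[9] = rruqqoot$otrtouruoupuu  (last char: 'u')
  sorted[10] = rtouruoupuurruqqoot$ot  (last char: 't')
  sorted[11] = ruoupuurruqqoot$otrtou  (last char: 'u')
  sorted[12] = ruqqoot$otrtouruoupuur  (last char: 'r')
  sorted[13] = t$otrtouruoupuurruqqoo  (last char: 'o')
  sorted[14] = touruoupuurruqqoot$otr  (last char: 'r')
  sorted[15] = trtouruoupuurruqqoot$o  (last char: 'o')
  sorted[16] = uoupuurruqqoot$otrtour  (last char: 'r')
  sorted[17] = upuurruqqoot$otrtouruo  (last char: 'o')
  sorted[18] = uqqoot$otrtouruoupuurr  (last char: 'r')
  sorted[19] = urruqqoot$otrtouruoupu  (last char: 'u')
  sorted[20] = uruoupuurruqqoot$otrto  (last char: 'o')
  sorted[21] = uurruqqoot$otrtouruoup  (last char: 'p')
Last column: tqo$utuquuturorororuop
Original string S is at sorted index 3

Answer: tqo$utuquuturorororuop
3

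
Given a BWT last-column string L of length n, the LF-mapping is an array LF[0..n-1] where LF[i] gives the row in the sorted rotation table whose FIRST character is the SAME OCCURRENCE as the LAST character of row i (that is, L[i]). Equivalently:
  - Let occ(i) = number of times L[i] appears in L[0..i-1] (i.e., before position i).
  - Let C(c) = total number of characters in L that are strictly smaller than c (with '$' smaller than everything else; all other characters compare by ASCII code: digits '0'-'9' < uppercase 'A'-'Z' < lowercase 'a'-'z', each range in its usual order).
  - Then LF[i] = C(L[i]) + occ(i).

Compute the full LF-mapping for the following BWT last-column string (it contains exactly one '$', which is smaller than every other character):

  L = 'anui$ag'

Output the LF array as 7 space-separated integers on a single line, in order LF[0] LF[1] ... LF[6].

Answer: 1 5 6 4 0 2 3

Derivation:
Char counts: '$':1, 'a':2, 'g':1, 'i':1, 'n':1, 'u':1
C (first-col start): C('$')=0, C('a')=1, C('g')=3, C('i')=4, C('n')=5, C('u')=6
L[0]='a': occ=0, LF[0]=C('a')+0=1+0=1
L[1]='n': occ=0, LF[1]=C('n')+0=5+0=5
L[2]='u': occ=0, LF[2]=C('u')+0=6+0=6
L[3]='i': occ=0, LF[3]=C('i')+0=4+0=4
L[4]='$': occ=0, LF[4]=C('$')+0=0+0=0
L[5]='a': occ=1, LF[5]=C('a')+1=1+1=2
L[6]='g': occ=0, LF[6]=C('g')+0=3+0=3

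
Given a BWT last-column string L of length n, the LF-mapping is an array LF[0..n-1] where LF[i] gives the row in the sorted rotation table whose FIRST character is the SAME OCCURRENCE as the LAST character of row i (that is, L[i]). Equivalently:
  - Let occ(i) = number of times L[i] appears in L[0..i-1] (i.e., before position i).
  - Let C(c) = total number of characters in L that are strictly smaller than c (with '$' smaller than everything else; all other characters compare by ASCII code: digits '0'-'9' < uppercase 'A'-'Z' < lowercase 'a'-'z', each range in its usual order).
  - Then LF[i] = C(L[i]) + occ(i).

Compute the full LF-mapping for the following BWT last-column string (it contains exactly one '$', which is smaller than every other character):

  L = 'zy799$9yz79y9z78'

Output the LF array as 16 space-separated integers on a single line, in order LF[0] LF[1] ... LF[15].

Char counts: '$':1, '7':3, '8':1, '9':5, 'y':3, 'z':3
C (first-col start): C('$')=0, C('7')=1, C('8')=4, C('9')=5, C('y')=10, C('z')=13
L[0]='z': occ=0, LF[0]=C('z')+0=13+0=13
L[1]='y': occ=0, LF[1]=C('y')+0=10+0=10
L[2]='7': occ=0, LF[2]=C('7')+0=1+0=1
L[3]='9': occ=0, LF[3]=C('9')+0=5+0=5
L[4]='9': occ=1, LF[4]=C('9')+1=5+1=6
L[5]='$': occ=0, LF[5]=C('$')+0=0+0=0
L[6]='9': occ=2, LF[6]=C('9')+2=5+2=7
L[7]='y': occ=1, LF[7]=C('y')+1=10+1=11
L[8]='z': occ=1, LF[8]=C('z')+1=13+1=14
L[9]='7': occ=1, LF[9]=C('7')+1=1+1=2
L[10]='9': occ=3, LF[10]=C('9')+3=5+3=8
L[11]='y': occ=2, LF[11]=C('y')+2=10+2=12
L[12]='9': occ=4, LF[12]=C('9')+4=5+4=9
L[13]='z': occ=2, LF[13]=C('z')+2=13+2=15
L[14]='7': occ=2, LF[14]=C('7')+2=1+2=3
L[15]='8': occ=0, LF[15]=C('8')+0=4+0=4

Answer: 13 10 1 5 6 0 7 11 14 2 8 12 9 15 3 4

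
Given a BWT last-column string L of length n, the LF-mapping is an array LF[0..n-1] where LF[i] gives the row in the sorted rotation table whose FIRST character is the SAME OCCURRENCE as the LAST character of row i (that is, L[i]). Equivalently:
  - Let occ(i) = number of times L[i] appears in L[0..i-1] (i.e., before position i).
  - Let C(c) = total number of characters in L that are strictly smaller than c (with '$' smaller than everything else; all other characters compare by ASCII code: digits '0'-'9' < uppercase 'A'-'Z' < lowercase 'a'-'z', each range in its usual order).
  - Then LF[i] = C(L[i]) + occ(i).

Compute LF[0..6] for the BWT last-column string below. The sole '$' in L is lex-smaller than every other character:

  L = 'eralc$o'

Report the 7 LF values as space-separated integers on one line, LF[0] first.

Char counts: '$':1, 'a':1, 'c':1, 'e':1, 'l':1, 'o':1, 'r':1
C (first-col start): C('$')=0, C('a')=1, C('c')=2, C('e')=3, C('l')=4, C('o')=5, C('r')=6
L[0]='e': occ=0, LF[0]=C('e')+0=3+0=3
L[1]='r': occ=0, LF[1]=C('r')+0=6+0=6
L[2]='a': occ=0, LF[2]=C('a')+0=1+0=1
L[3]='l': occ=0, LF[3]=C('l')+0=4+0=4
L[4]='c': occ=0, LF[4]=C('c')+0=2+0=2
L[5]='$': occ=0, LF[5]=C('$')+0=0+0=0
L[6]='o': occ=0, LF[6]=C('o')+0=5+0=5

Answer: 3 6 1 4 2 0 5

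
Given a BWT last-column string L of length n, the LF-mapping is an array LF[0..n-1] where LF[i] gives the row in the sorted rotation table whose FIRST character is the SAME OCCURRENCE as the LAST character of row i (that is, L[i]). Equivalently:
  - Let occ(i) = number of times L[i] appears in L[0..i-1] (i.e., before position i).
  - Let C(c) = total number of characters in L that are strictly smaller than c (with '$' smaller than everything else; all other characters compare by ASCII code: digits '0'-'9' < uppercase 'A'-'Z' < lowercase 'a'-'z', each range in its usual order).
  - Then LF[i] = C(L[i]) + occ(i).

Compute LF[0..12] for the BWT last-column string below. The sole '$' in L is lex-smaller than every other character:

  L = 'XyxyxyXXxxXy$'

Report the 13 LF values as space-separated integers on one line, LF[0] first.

Answer: 1 9 5 10 6 11 2 3 7 8 4 12 0

Derivation:
Char counts: '$':1, 'X':4, 'x':4, 'y':4
C (first-col start): C('$')=0, C('X')=1, C('x')=5, C('y')=9
L[0]='X': occ=0, LF[0]=C('X')+0=1+0=1
L[1]='y': occ=0, LF[1]=C('y')+0=9+0=9
L[2]='x': occ=0, LF[2]=C('x')+0=5+0=5
L[3]='y': occ=1, LF[3]=C('y')+1=9+1=10
L[4]='x': occ=1, LF[4]=C('x')+1=5+1=6
L[5]='y': occ=2, LF[5]=C('y')+2=9+2=11
L[6]='X': occ=1, LF[6]=C('X')+1=1+1=2
L[7]='X': occ=2, LF[7]=C('X')+2=1+2=3
L[8]='x': occ=2, LF[8]=C('x')+2=5+2=7
L[9]='x': occ=3, LF[9]=C('x')+3=5+3=8
L[10]='X': occ=3, LF[10]=C('X')+3=1+3=4
L[11]='y': occ=3, LF[11]=C('y')+3=9+3=12
L[12]='$': occ=0, LF[12]=C('$')+0=0+0=0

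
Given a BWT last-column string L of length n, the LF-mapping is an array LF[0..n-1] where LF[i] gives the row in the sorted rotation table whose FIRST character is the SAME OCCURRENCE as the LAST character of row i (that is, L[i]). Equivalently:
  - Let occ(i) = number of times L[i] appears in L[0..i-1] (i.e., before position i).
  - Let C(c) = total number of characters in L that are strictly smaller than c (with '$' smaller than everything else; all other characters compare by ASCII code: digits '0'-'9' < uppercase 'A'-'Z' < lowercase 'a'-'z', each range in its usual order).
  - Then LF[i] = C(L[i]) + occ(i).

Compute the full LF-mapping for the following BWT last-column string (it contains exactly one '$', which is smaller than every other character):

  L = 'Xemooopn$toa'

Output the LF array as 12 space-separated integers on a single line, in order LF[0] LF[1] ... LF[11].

Char counts: '$':1, 'X':1, 'a':1, 'e':1, 'm':1, 'n':1, 'o':4, 'p':1, 't':1
C (first-col start): C('$')=0, C('X')=1, C('a')=2, C('e')=3, C('m')=4, C('n')=5, C('o')=6, C('p')=10, C('t')=11
L[0]='X': occ=0, LF[0]=C('X')+0=1+0=1
L[1]='e': occ=0, LF[1]=C('e')+0=3+0=3
L[2]='m': occ=0, LF[2]=C('m')+0=4+0=4
L[3]='o': occ=0, LF[3]=C('o')+0=6+0=6
L[4]='o': occ=1, LF[4]=C('o')+1=6+1=7
L[5]='o': occ=2, LF[5]=C('o')+2=6+2=8
L[6]='p': occ=0, LF[6]=C('p')+0=10+0=10
L[7]='n': occ=0, LF[7]=C('n')+0=5+0=5
L[8]='$': occ=0, LF[8]=C('$')+0=0+0=0
L[9]='t': occ=0, LF[9]=C('t')+0=11+0=11
L[10]='o': occ=3, LF[10]=C('o')+3=6+3=9
L[11]='a': occ=0, LF[11]=C('a')+0=2+0=2

Answer: 1 3 4 6 7 8 10 5 0 11 9 2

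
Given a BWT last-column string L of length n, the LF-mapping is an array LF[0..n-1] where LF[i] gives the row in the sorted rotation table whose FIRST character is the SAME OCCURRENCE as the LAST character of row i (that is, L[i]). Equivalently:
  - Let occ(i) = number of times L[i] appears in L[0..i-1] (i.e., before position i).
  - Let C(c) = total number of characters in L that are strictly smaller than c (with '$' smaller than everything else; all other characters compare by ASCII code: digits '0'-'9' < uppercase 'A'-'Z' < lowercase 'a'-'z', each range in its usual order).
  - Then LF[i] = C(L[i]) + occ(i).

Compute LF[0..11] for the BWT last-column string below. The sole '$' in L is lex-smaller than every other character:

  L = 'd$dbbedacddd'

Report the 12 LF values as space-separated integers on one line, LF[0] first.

Answer: 5 0 6 2 3 11 7 1 4 8 9 10

Derivation:
Char counts: '$':1, 'a':1, 'b':2, 'c':1, 'd':6, 'e':1
C (first-col start): C('$')=0, C('a')=1, C('b')=2, C('c')=4, C('d')=5, C('e')=11
L[0]='d': occ=0, LF[0]=C('d')+0=5+0=5
L[1]='$': occ=0, LF[1]=C('$')+0=0+0=0
L[2]='d': occ=1, LF[2]=C('d')+1=5+1=6
L[3]='b': occ=0, LF[3]=C('b')+0=2+0=2
L[4]='b': occ=1, LF[4]=C('b')+1=2+1=3
L[5]='e': occ=0, LF[5]=C('e')+0=11+0=11
L[6]='d': occ=2, LF[6]=C('d')+2=5+2=7
L[7]='a': occ=0, LF[7]=C('a')+0=1+0=1
L[8]='c': occ=0, LF[8]=C('c')+0=4+0=4
L[9]='d': occ=3, LF[9]=C('d')+3=5+3=8
L[10]='d': occ=4, LF[10]=C('d')+4=5+4=9
L[11]='d': occ=5, LF[11]=C('d')+5=5+5=10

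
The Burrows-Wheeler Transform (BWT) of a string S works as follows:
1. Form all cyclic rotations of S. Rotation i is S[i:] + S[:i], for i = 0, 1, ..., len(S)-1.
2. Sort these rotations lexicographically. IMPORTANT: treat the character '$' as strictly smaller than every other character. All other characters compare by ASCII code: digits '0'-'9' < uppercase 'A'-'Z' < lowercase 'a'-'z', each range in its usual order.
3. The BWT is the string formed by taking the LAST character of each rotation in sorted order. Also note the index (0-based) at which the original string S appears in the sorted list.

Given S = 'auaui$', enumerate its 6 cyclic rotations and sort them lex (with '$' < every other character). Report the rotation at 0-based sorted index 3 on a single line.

Answer: i$auau

Derivation:
All 6 rotations (rotation i = S[i:]+S[:i]):
  rot[0] = auaui$
  rot[1] = uaui$a
  rot[2] = aui$au
  rot[3] = ui$aua
  rot[4] = i$auau
  rot[5] = $auaui
Sorted (with $ < everything):
  sorted[0] = $auaui
  sorted[1] = auaui$
  sorted[2] = aui$au
  sorted[3] = i$auau
  sorted[4] = uaui$a
  sorted[5] = ui$aua
sorted[3] = i$auau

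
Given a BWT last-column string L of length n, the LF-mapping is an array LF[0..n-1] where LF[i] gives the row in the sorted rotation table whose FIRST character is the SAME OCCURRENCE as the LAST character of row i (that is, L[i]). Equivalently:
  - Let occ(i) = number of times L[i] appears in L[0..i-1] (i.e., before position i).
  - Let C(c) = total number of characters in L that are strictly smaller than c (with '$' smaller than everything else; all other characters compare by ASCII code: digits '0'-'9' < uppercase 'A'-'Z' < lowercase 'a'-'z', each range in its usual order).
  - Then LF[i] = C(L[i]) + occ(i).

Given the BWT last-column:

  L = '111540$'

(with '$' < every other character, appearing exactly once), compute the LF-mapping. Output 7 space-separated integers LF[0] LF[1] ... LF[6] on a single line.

Answer: 2 3 4 6 5 1 0

Derivation:
Char counts: '$':1, '0':1, '1':3, '4':1, '5':1
C (first-col start): C('$')=0, C('0')=1, C('1')=2, C('4')=5, C('5')=6
L[0]='1': occ=0, LF[0]=C('1')+0=2+0=2
L[1]='1': occ=1, LF[1]=C('1')+1=2+1=3
L[2]='1': occ=2, LF[2]=C('1')+2=2+2=4
L[3]='5': occ=0, LF[3]=C('5')+0=6+0=6
L[4]='4': occ=0, LF[4]=C('4')+0=5+0=5
L[5]='0': occ=0, LF[5]=C('0')+0=1+0=1
L[6]='$': occ=0, LF[6]=C('$')+0=0+0=0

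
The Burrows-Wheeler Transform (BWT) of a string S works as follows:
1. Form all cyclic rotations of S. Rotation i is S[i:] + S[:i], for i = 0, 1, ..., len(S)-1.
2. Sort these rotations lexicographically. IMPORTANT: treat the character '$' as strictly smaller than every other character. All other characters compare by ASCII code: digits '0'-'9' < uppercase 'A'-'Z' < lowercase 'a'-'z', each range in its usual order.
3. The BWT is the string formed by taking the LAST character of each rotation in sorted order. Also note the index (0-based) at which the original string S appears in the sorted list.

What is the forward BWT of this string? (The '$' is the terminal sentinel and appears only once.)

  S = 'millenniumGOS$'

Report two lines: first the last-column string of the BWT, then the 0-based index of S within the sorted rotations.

All 14 rotations (rotation i = S[i:]+S[:i]):
  rot[0] = millenniumGOS$
  rot[1] = illenniumGOS$m
  rot[2] = llenniumGOS$mi
  rot[3] = lenniumGOS$mil
  rot[4] = enniumGOS$mill
  rot[5] = nniumGOS$mille
  rot[6] = niumGOS$millen
  rot[7] = iumGOS$millenn
  rot[8] = umGOS$millenni
  rot[9] = mGOS$millenniu
  rot[10] = GOS$millennium
  rot[11] = OS$millenniumG
  rot[12] = S$millenniumGO
  rot[13] = $millenniumGOS
Sorted (with $ < everything):
  sorted[0] = $millenniumGOS  (last char: 'S')
  sorted[1] = GOS$millennium  (last char: 'm')
  sorted[2] = OS$millenniumG  (last char: 'G')
  sorted[3] = S$millenniumGO  (last char: 'O')
  sorted[4] = enniumGOS$mill  (last char: 'l')
  sorted[5] = illenniumGOS$m  (last char: 'm')
  sorted[6] = iumGOS$millenn  (last char: 'n')
  sorted[7] = lenniumGOS$mil  (last char: 'l')
  sorted[8] = llenniumGOS$mi  (last char: 'i')
  sorted[9] = mGOS$millenniu  (last char: 'u')
  sorted[10] = millenniumGOS$  (last char: '$')
  sorted[11] = niumGOS$millen  (last char: 'n')
  sorted[12] = nniumGOS$mille  (last char: 'e')
  sorted[13] = umGOS$millenni  (last char: 'i')
Last column: SmGOlmnliu$nei
Original string S is at sorted index 10

Answer: SmGOlmnliu$nei
10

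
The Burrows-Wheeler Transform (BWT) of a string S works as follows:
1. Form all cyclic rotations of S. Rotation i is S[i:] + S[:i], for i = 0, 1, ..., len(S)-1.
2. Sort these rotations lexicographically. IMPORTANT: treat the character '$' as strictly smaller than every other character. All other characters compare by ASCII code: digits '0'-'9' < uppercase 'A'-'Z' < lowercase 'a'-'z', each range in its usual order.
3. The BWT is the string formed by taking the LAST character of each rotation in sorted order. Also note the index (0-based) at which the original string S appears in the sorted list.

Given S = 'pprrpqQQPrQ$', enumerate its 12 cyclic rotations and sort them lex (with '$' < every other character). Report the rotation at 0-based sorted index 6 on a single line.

Answer: pqQQPrQ$pprr

Derivation:
All 12 rotations (rotation i = S[i:]+S[:i]):
  rot[0] = pprrpqQQPrQ$
  rot[1] = prrpqQQPrQ$p
  rot[2] = rrpqQQPrQ$pp
  rot[3] = rpqQQPrQ$ppr
  rot[4] = pqQQPrQ$pprr
  rot[5] = qQQPrQ$pprrp
  rot[6] = QQPrQ$pprrpq
  rot[7] = QPrQ$pprrpqQ
  rot[8] = PrQ$pprrpqQQ
  rot[9] = rQ$pprrpqQQP
  rot[10] = Q$pprrpqQQPr
  rot[11] = $pprrpqQQPrQ
Sorted (with $ < everything):
  sorted[0] = $pprrpqQQPrQ
  sorted[1] = PrQ$pprrpqQQ
  sorted[2] = Q$pprrpqQQPr
  sorted[3] = QPrQ$pprrpqQ
  sorted[4] = QQPrQ$pprrpq
  sorted[5] = pprrpqQQPrQ$
  sorted[6] = pqQQPrQ$pprr
  sorted[7] = prrpqQQPrQ$p
  sorted[8] = qQQPrQ$pprrp
  sorted[9] = rQ$pprrpqQQP
  sorted[10] = rpqQQPrQ$ppr
  sorted[11] = rrpqQQPrQ$pp
sorted[6] = pqQQPrQ$pprr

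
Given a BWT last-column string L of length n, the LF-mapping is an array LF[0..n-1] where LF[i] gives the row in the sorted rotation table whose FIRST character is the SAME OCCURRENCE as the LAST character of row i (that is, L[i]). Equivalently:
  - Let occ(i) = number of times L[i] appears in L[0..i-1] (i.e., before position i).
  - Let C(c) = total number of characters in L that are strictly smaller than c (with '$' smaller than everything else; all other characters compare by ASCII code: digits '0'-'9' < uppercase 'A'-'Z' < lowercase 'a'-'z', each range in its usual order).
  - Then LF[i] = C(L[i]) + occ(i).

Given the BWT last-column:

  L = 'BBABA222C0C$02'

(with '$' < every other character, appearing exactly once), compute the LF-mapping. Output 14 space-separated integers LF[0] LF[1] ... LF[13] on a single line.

Answer: 9 10 7 11 8 3 4 5 12 1 13 0 2 6

Derivation:
Char counts: '$':1, '0':2, '2':4, 'A':2, 'B':3, 'C':2
C (first-col start): C('$')=0, C('0')=1, C('2')=3, C('A')=7, C('B')=9, C('C')=12
L[0]='B': occ=0, LF[0]=C('B')+0=9+0=9
L[1]='B': occ=1, LF[1]=C('B')+1=9+1=10
L[2]='A': occ=0, LF[2]=C('A')+0=7+0=7
L[3]='B': occ=2, LF[3]=C('B')+2=9+2=11
L[4]='A': occ=1, LF[4]=C('A')+1=7+1=8
L[5]='2': occ=0, LF[5]=C('2')+0=3+0=3
L[6]='2': occ=1, LF[6]=C('2')+1=3+1=4
L[7]='2': occ=2, LF[7]=C('2')+2=3+2=5
L[8]='C': occ=0, LF[8]=C('C')+0=12+0=12
L[9]='0': occ=0, LF[9]=C('0')+0=1+0=1
L[10]='C': occ=1, LF[10]=C('C')+1=12+1=13
L[11]='$': occ=0, LF[11]=C('$')+0=0+0=0
L[12]='0': occ=1, LF[12]=C('0')+1=1+1=2
L[13]='2': occ=3, LF[13]=C('2')+3=3+3=6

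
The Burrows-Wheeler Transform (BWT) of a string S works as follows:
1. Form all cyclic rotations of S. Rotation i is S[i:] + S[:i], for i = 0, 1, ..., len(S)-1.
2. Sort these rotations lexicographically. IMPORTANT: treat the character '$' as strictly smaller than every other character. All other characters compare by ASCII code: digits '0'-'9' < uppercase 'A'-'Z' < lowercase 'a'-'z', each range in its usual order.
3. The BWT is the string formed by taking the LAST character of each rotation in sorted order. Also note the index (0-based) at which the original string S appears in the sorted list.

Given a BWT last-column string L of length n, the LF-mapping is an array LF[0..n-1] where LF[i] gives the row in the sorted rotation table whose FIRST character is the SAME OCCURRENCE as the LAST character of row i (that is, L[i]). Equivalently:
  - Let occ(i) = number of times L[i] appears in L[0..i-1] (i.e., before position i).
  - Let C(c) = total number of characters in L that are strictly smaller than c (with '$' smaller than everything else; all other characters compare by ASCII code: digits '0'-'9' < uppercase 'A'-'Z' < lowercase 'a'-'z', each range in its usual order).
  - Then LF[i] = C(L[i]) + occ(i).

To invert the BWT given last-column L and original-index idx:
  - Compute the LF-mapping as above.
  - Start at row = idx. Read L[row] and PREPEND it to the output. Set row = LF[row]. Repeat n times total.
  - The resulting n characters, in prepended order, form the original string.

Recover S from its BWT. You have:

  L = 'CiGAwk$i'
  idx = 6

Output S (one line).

Answer: kiwiAGC$

Derivation:
LF mapping: 2 4 3 1 7 6 0 5
Walk LF starting at row 6, prepending L[row]:
  step 1: row=6, L[6]='$', prepend. Next row=LF[6]=0
  step 2: row=0, L[0]='C', prepend. Next row=LF[0]=2
  step 3: row=2, L[2]='G', prepend. Next row=LF[2]=3
  step 4: row=3, L[3]='A', prepend. Next row=LF[3]=1
  step 5: row=1, L[1]='i', prepend. Next row=LF[1]=4
  step 6: row=4, L[4]='w', prepend. Next row=LF[4]=7
  step 7: row=7, L[7]='i', prepend. Next row=LF[7]=5
  step 8: row=5, L[5]='k', prepend. Next row=LF[5]=6
Reversed output: kiwiAGC$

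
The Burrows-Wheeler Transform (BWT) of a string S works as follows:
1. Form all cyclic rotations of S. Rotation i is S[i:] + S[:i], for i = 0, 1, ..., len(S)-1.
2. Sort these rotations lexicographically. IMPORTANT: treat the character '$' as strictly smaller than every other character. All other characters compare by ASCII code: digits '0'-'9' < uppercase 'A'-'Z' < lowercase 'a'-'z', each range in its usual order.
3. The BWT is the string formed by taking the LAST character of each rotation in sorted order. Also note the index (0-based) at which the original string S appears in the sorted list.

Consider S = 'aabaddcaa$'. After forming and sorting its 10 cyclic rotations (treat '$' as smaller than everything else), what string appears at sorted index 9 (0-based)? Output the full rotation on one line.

Answer: ddcaa$aaba

Derivation:
All 10 rotations (rotation i = S[i:]+S[:i]):
  rot[0] = aabaddcaa$
  rot[1] = abaddcaa$a
  rot[2] = baddcaa$aa
  rot[3] = addcaa$aab
  rot[4] = ddcaa$aaba
  rot[5] = dcaa$aabad
  rot[6] = caa$aabadd
  rot[7] = aa$aabaddc
  rot[8] = a$aabaddca
  rot[9] = $aabaddcaa
Sorted (with $ < everything):
  sorted[0] = $aabaddcaa
  sorted[1] = a$aabaddca
  sorted[2] = aa$aabaddc
  sorted[3] = aabaddcaa$
  sorted[4] = abaddcaa$a
  sorted[5] = addcaa$aab
  sorted[6] = baddcaa$aa
  sorted[7] = caa$aabadd
  sorted[8] = dcaa$aabad
  sorted[9] = ddcaa$aaba
sorted[9] = ddcaa$aaba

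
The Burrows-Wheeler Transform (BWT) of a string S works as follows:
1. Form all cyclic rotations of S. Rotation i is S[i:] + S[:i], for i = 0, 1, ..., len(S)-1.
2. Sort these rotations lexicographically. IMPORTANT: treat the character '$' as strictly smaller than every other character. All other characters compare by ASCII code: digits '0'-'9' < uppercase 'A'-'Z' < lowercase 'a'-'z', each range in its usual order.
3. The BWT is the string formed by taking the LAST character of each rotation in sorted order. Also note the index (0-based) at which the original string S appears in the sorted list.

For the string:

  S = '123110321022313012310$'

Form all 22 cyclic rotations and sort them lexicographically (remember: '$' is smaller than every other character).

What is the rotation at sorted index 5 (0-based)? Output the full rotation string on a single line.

Answer: 10$1231103210223130123

Derivation:
All 22 rotations (rotation i = S[i:]+S[:i]):
  rot[0] = 123110321022313012310$
  rot[1] = 23110321022313012310$1
  rot[2] = 3110321022313012310$12
  rot[3] = 110321022313012310$123
  rot[4] = 10321022313012310$1231
  rot[5] = 0321022313012310$12311
  rot[6] = 321022313012310$123110
  rot[7] = 21022313012310$1231103
  rot[8] = 1022313012310$12311032
  rot[9] = 022313012310$123110321
  rot[10] = 22313012310$1231103210
  rot[11] = 2313012310$12311032102
  rot[12] = 313012310$123110321022
  rot[13] = 13012310$1231103210223
  rot[14] = 3012310$12311032102231
  rot[15] = 012310$123110321022313
  rot[16] = 12310$1231103210223130
  rot[17] = 2310$12311032102231301
  rot[18] = 310$123110321022313012
  rot[19] = 10$1231103210223130123
  rot[20] = 0$12311032102231301231
  rot[21] = $123110321022313012310
Sorted (with $ < everything):
  sorted[0] = $123110321022313012310
  sorted[1] = 0$12311032102231301231
  sorted[2] = 012310$123110321022313
  sorted[3] = 022313012310$123110321
  sorted[4] = 0321022313012310$12311
  sorted[5] = 10$1231103210223130123
  sorted[6] = 1022313012310$12311032
  sorted[7] = 10321022313012310$1231
  sorted[8] = 110321022313012310$123
  sorted[9] = 12310$1231103210223130
  sorted[10] = 123110321022313012310$
  sorted[11] = 13012310$1231103210223
  sorted[12] = 21022313012310$1231103
  sorted[13] = 22313012310$1231103210
  sorted[14] = 2310$12311032102231301
  sorted[15] = 23110321022313012310$1
  sorted[16] = 2313012310$12311032102
  sorted[17] = 3012310$12311032102231
  sorted[18] = 310$123110321022313012
  sorted[19] = 3110321022313012310$12
  sorted[20] = 313012310$123110321022
  sorted[21] = 321022313012310$123110
sorted[5] = 10$1231103210223130123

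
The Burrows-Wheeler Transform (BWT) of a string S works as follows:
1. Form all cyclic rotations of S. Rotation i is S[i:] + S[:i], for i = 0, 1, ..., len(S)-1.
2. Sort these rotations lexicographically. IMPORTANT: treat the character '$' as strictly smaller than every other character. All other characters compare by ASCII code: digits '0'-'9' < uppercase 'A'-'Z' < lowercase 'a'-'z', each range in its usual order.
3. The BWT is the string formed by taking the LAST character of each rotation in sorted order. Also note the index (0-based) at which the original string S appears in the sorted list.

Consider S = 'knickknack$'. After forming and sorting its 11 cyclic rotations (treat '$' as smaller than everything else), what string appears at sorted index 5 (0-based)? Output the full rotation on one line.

Answer: k$knickknac

Derivation:
All 11 rotations (rotation i = S[i:]+S[:i]):
  rot[0] = knickknack$
  rot[1] = nickknack$k
  rot[2] = ickknack$kn
  rot[3] = ckknack$kni
  rot[4] = kknack$knic
  rot[5] = knack$knick
  rot[6] = nack$knickk
  rot[7] = ack$knickkn
  rot[8] = ck$knickkna
  rot[9] = k$knickknac
  rot[10] = $knickknack
Sorted (with $ < everything):
  sorted[0] = $knickknack
  sorted[1] = ack$knickkn
  sorted[2] = ck$knickkna
  sorted[3] = ckknack$kni
  sorted[4] = ickknack$kn
  sorted[5] = k$knickknac
  sorted[6] = kknack$knic
  sorted[7] = knack$knick
  sorted[8] = knickknack$
  sorted[9] = nack$knickk
  sorted[10] = nickknack$k
sorted[5] = k$knickknac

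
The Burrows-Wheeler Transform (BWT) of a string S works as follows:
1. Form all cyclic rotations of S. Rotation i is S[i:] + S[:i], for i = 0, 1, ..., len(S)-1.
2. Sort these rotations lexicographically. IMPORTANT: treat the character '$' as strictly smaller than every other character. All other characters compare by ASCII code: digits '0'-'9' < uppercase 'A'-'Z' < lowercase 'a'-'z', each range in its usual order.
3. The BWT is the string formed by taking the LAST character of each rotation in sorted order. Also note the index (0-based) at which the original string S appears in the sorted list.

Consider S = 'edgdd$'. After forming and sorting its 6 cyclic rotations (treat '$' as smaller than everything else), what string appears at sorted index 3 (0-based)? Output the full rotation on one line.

Answer: dgdd$e

Derivation:
All 6 rotations (rotation i = S[i:]+S[:i]):
  rot[0] = edgdd$
  rot[1] = dgdd$e
  rot[2] = gdd$ed
  rot[3] = dd$edg
  rot[4] = d$edgd
  rot[5] = $edgdd
Sorted (with $ < everything):
  sorted[0] = $edgdd
  sorted[1] = d$edgd
  sorted[2] = dd$edg
  sorted[3] = dgdd$e
  sorted[4] = edgdd$
  sorted[5] = gdd$ed
sorted[3] = dgdd$e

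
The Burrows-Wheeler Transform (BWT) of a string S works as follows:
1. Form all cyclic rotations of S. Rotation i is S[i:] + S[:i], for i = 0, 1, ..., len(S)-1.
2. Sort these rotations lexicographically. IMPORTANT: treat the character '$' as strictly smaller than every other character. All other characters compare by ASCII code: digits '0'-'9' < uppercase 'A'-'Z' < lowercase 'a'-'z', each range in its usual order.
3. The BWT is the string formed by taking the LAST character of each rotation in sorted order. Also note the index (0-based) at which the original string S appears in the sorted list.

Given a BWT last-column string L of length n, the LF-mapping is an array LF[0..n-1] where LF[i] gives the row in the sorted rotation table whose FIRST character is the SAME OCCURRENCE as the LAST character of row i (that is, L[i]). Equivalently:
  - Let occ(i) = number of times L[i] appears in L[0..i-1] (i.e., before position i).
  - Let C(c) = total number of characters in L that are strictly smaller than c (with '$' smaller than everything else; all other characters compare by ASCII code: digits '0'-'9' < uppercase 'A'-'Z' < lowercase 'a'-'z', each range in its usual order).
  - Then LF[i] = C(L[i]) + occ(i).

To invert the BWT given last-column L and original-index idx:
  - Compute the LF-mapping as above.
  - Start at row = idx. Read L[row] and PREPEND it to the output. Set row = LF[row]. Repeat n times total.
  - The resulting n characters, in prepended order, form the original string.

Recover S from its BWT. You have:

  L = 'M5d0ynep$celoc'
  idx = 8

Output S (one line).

Answer: encycloped50M$

Derivation:
LF mapping: 3 2 6 1 13 10 7 12 0 4 8 9 11 5
Walk LF starting at row 8, prepending L[row]:
  step 1: row=8, L[8]='$', prepend. Next row=LF[8]=0
  step 2: row=0, L[0]='M', prepend. Next row=LF[0]=3
  step 3: row=3, L[3]='0', prepend. Next row=LF[3]=1
  step 4: row=1, L[1]='5', prepend. Next row=LF[1]=2
  step 5: row=2, L[2]='d', prepend. Next row=LF[2]=6
  step 6: row=6, L[6]='e', prepend. Next row=LF[6]=7
  step 7: row=7, L[7]='p', prepend. Next row=LF[7]=12
  step 8: row=12, L[12]='o', prepend. Next row=LF[12]=11
  step 9: row=11, L[11]='l', prepend. Next row=LF[11]=9
  step 10: row=9, L[9]='c', prepend. Next row=LF[9]=4
  step 11: row=4, L[4]='y', prepend. Next row=LF[4]=13
  step 12: row=13, L[13]='c', prepend. Next row=LF[13]=5
  step 13: row=5, L[5]='n', prepend. Next row=LF[5]=10
  step 14: row=10, L[10]='e', prepend. Next row=LF[10]=8
Reversed output: encycloped50M$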